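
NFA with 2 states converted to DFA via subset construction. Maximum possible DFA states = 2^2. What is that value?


NFA has 2 states
Subset construction: each DFA state = subset of NFA states
Maximum subsets = 2^2
2^2 = 4

4


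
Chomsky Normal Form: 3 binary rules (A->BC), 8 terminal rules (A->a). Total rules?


CNF allows two rule forms:
  A -> BC (binary): 3 rules
  A -> a (terminal): 8 rules
Total = 3 + 8 = 11

11


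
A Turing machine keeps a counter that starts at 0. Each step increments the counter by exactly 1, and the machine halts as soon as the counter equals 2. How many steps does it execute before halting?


Counter starts at 0. Counting sequence:
  Step 1: counter = 1
  Step 2: counter = 2
Counter reached 2 -> halt
Total steps = 2

2


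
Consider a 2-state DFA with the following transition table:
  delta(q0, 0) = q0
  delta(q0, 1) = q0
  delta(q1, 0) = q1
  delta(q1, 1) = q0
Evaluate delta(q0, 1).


Looking up transition function:
delta(q0, 1) in the table
Row: q0, Column: 1
Result: q0

q0


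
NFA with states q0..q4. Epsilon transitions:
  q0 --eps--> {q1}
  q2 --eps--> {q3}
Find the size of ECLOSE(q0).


Starting from q0
Initialize closure = {q0}
Follow epsilon from q0 -> add q1
Final closure: {q0, q1}
Size = 2

2


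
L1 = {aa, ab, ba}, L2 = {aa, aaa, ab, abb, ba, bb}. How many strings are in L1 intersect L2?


L1 = {aa, ab, ba}
L2 = {aa, aaa, ab, abb, ba, bb}
Checking each string in L1 against L2:
  'aa': in L2? Yes
  'ab': in L2? Yes
  'ba': in L2? Yes
Intersection = {aa, ab, ba}
|L1 ∩ L2| = 3

3


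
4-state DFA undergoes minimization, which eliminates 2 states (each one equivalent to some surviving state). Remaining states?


Original DFA: 4 states
Redundant states removed: 2
Minimized states = original - removed
= 4 - 2
= 2

2


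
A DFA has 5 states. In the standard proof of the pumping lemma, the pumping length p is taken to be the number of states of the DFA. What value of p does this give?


Pumping lemma for regular languages (standard proof):
Take p = |Q|, the number of DFA states.
Any string of length >= |Q| passes through |Q|+1 states while reading its first |Q| symbols,
so by pigeonhole some state repeats, giving the loop that can be pumped.
Here |Q| = 5
Therefore the proof uses p = 5

5


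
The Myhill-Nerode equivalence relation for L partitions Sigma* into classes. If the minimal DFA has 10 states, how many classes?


Myhill-Nerode theorem:
Number of equivalence classes = number of states in minimal DFA
Minimal DFA states = 10
Therefore equivalence classes = 10

10


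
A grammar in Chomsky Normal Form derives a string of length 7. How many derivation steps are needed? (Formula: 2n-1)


Chomsky Normal Form derivation:
String length n = 7
Each step either:
  - Splits a nonterminal into two (n-1 such steps)
  - Converts a nonterminal to terminal (n such steps)
Total = (n-1) + n = 2n - 1
= 2(7) - 1
= 14 - 1
= 13

13


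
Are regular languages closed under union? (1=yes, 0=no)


Regular languages are closed under:
- Union (DFA product construction)
- Intersection (DFA product construction)
- Complement (swap accept/reject states)
- Concatenation (NFA construction)
- Kleene star (NFA construction)
union is in this list
Therefore: closed

1


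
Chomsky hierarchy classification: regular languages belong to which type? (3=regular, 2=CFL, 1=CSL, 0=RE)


Chomsky hierarchy levels:
  Type 3: Regular (DFA/NFA/regex)
  Type 2: Context-free (PDA)
  Type 1: Context-sensitive
  Type 0: Recursively enumerable (TM)
'regular' corresponds to Type 3

3


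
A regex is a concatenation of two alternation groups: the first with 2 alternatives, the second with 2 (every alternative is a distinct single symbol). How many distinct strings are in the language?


First group: 2 alternatives
Second group: 2 alternatives
Concatenation: each choice from group 1 pairs with each from group 2
Total = 2 x 2 = 4

4


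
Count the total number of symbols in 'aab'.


String: 'aab'
Counting characters:
  'a' appears 2 time(s)
  'b' appears 1 time(s)
Total length = 2 + 1 = 3

3


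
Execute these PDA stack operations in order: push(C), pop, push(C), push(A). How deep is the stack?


Tracing stack operations:
  push(C) -> stack = [C], depth=1
  pop -> removed C, stack = [], depth=0
  push(C) -> stack = [C], depth=1
  push(A) -> stack = [C,A], depth=2
Final depth = 2

2


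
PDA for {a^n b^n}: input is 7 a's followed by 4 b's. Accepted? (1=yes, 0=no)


Language requires equal numbers of a's and b's
PDA pushes for each 'a', pops for each 'b'
Number of a's = 7
Number of b's = 4
7 != 4 -> Reject

0


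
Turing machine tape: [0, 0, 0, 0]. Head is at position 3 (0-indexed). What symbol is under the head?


Tape: [0, 0, 0, 0]
Positions: 0 1 2 3
Values:    0 0 0 0
Head at position 3
tape[3] = 0

0


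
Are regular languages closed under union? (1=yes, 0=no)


Regular languages are closed under all standard operations:
- Union: Yes (product construction)
- Intersection: Yes (product construction)
- Complement: Yes (swap accept/reject)
- Concatenation: Yes (NFA construction)
Operation: union -> Closed

1


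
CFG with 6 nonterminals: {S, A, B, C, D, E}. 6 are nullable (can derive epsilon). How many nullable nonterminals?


Nonterminals: {S, A, B, C, D, E}
A nonterminal is nullable if it can derive epsilon
Counting nullable nonterminals: 6
Total nullable = 6

6


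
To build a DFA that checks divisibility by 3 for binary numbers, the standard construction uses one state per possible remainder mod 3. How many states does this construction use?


Divisibility by 3 is tracked via the remainder mod 3: 0, 1, ..., 2
The construction assigns one state to each remainder
Number of remainders = 3

3


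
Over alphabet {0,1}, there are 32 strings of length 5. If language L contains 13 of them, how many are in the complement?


Alphabet: {0,1}
String length: 5
Total strings of length 5 = 2^5 = 32
Strings in L = 13
Complement = total - |L|
= 32 - 13
= 19

19


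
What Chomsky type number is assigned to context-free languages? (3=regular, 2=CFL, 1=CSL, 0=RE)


Chomsky hierarchy levels:
  Type 3: Regular (DFA/NFA/regex)
  Type 2: Context-free (PDA)
  Type 1: Context-sensitive
  Type 0: Recursively enumerable (TM)
'context-free' corresponds to Type 2

2


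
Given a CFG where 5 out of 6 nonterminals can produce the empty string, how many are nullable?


Nonterminals: {S, A, B, C, D, E}
A nonterminal is nullable if it can derive epsilon
Counting nullable nonterminals: 5
Total nullable = 5

5


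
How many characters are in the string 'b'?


String: 'b'
Counting characters:
  'b' appears 1 time(s)
Total length = 0 + 1 = 1

1


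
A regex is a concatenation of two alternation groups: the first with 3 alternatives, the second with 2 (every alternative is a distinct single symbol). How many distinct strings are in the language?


First group: 3 alternatives
Second group: 2 alternatives
Concatenation: each choice from group 1 pairs with each from group 2
Total = 3 x 2 = 6

6


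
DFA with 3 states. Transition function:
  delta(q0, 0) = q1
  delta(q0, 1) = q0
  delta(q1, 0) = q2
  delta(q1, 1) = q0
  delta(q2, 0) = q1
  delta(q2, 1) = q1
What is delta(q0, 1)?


Looking up transition function:
delta(q0, 1) in the table
Row: q0, Column: 1
Result: q0

q0


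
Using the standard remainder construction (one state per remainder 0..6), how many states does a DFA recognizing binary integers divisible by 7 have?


Divisibility by 7 is tracked via the remainder mod 7: 0, 1, ..., 6
The construction assigns one state to each remainder
Number of remainders = 7

7


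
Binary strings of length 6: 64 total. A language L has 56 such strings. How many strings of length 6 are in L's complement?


Alphabet: {0,1}
String length: 6
Total strings of length 6 = 2^6 = 64
Strings in L = 56
Complement = total - |L|
= 64 - 56
= 8

8


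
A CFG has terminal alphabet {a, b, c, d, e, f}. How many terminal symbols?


Terminal symbols: a, b, c, d, e, f
Counting each: a (#1), b (#2), c (#3), d (#4), e (#5), f (#6)
Total = 6

6


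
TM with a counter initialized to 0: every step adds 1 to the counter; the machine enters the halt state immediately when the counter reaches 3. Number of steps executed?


Counter starts at 0. Counting sequence:
  Step 1: counter = 1
  Step 2: counter = 2
  Step 3: counter = 3
Counter reached 3 -> halt
Total steps = 3

3


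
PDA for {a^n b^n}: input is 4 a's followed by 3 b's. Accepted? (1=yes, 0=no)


Language requires equal numbers of a's and b's
PDA pushes for each 'a', pops for each 'b'
Number of a's = 4
Number of b's = 3
4 != 3 -> Reject

0


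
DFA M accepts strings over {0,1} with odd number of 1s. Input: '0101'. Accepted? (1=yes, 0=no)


DFA has 2 states: q_even (start, accept=no) and q_odd
Processing string '0101' character by character:
  Position 0: read '0', 1-count=0 -> q_even (no change)
  Position 1: read '1', 1-count=1 -> q_odd
  Position 2: read '0', 1-count=1 -> q_odd (no change)
  Position 3: read '1', 1-count=2 -> q_even
Final state: q_even, total 1s = 2 (even); the DFA requires an odd count -> reject

0


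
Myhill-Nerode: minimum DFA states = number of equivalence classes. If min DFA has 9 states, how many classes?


Myhill-Nerode theorem:
Number of equivalence classes = number of states in minimal DFA
Minimal DFA states = 9
Therefore equivalence classes = 9

9


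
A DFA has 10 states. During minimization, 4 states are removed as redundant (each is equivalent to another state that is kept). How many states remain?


Original DFA: 10 states
Redundant states removed: 4
Minimized states = original - removed
= 10 - 4
= 6

6


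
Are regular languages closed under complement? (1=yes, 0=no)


Regular languages are closed under all standard operations:
- Union: Yes (product construction)
- Intersection: Yes (product construction)
- Complement: Yes (swap accept/reject)
- Concatenation: Yes (NFA construction)
Operation: complement -> Closed

1


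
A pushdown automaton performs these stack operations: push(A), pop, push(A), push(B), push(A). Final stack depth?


Tracing stack operations:
  push(A) -> stack = [A], depth=1
  pop -> removed A, stack = [], depth=0
  push(A) -> stack = [A], depth=1
  push(B) -> stack = [A,B], depth=2
  push(A) -> stack = [A,B,A], depth=3
Final depth = 3

3


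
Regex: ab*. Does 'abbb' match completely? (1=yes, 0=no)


Pattern: ab*
String: 'abbb'
Pattern requires: exactly one 'a' followed by zero or more 'b's
First char is 'a' -> OK
Rest 'bbb': all b's? Yes
Result: 1

1


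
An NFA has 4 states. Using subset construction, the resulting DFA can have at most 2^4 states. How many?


NFA has 4 states
Subset construction: each DFA state = subset of NFA states
Maximum subsets = 2^4
2^4 = 16

16


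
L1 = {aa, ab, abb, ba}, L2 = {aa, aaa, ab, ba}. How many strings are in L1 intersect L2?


L1 = {aa, ab, abb, ba}
L2 = {aa, aaa, ab, ba}
Checking each string in L1 against L2:
  'aa': in L2? Yes
  'ab': in L2? Yes
  'abb': in L2? No
  'ba': in L2? Yes
Intersection = {aa, ab, ba}
|L1 ∩ L2| = 3

3


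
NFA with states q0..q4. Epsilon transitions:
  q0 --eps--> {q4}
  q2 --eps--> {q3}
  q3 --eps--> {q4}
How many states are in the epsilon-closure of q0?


Starting from q0
Initialize closure = {q0}
Follow epsilon from q0 -> add q4
Final closure: {q0, q4}
Size = 2

2


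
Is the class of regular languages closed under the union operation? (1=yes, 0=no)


Regular languages are closed under:
- Union (DFA product construction)
- Intersection (DFA product construction)
- Complement (swap accept/reject states)
- Concatenation (NFA construction)
- Kleene star (NFA construction)
union is in this list
Therefore: closed

1


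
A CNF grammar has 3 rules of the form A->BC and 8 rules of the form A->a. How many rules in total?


CNF allows two rule forms:
  A -> BC (binary): 3 rules
  A -> a (terminal): 8 rules
Total = 3 + 8 = 11

11


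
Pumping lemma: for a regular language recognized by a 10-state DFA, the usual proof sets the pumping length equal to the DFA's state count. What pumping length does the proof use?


Pumping lemma for regular languages (standard proof):
Take p = |Q|, the number of DFA states.
Any string of length >= |Q| passes through |Q|+1 states while reading its first |Q| symbols,
so by pigeonhole some state repeats, giving the loop that can be pumped.
Here |Q| = 10
Therefore the proof uses p = 10

10


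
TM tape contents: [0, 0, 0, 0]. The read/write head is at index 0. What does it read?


Tape: [0, 0, 0, 0]
Positions: 0 1 2 3
Values:    0 0 0 0
Head at position 0
tape[0] = 0

0


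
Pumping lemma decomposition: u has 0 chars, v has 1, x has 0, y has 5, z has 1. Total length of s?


|s| = |u| + |v| + |x| + |y| + |z|
= 0 + 1 + 0 + 5 + 1
= 1 + 0 + 6
= 1 + 6
= 7

7


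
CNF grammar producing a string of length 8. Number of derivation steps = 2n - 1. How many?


Chomsky Normal Form derivation:
String length n = 8
Each step either:
  - Splits a nonterminal into two (n-1 such steps)
  - Converts a nonterminal to terminal (n such steps)
Total = (n-1) + n = 2n - 1
= 2(8) - 1
= 16 - 1
= 15

15


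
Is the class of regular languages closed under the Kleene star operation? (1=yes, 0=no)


Regular languages are closed under:
- Union (DFA product construction)
- Intersection (DFA product construction)
- Complement (swap accept/reject states)
- Concatenation (NFA construction)
- Kleene star (NFA construction)
Kleene star is in this list
Therefore: closed

1


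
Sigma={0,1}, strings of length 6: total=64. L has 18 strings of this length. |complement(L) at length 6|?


Alphabet: {0,1}
String length: 6
Total strings of length 6 = 2^6 = 64
Strings in L = 18
Complement = total - |L|
= 64 - 18
= 46

46


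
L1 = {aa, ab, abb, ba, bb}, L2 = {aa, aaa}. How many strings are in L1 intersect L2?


L1 = {aa, ab, abb, ba, bb}
L2 = {aa, aaa}
Checking each string in L1 against L2:
  'aa': in L2? Yes
  'ab': in L2? No
  'abb': in L2? No
  'ba': in L2? No
  'bb': in L2? No
Intersection = {aa}
|L1 ∩ L2| = 1

1


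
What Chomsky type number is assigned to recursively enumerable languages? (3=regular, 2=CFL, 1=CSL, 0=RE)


Chomsky hierarchy levels:
  Type 3: Regular (DFA/NFA/regex)
  Type 2: Context-free (PDA)
  Type 1: Context-sensitive
  Type 0: Recursively enumerable (TM)
'recursively enumerable' corresponds to Type 0

0


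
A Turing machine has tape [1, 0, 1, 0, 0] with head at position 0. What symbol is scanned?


Tape: [1, 0, 1, 0, 0]
Positions: 0 1 2 3 4
Values:    1 0 1 0 0
Head at position 0
tape[0] = 1

1


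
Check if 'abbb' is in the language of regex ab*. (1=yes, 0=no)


Pattern: ab*
String: 'abbb'
Pattern requires: exactly one 'a' followed by zero or more 'b's
First char is 'a' -> OK
Rest 'bbb': all b's? Yes
Result: 1

1


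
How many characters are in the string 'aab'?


String: 'aab'
Counting characters:
  'a' appears 2 time(s)
  'b' appears 1 time(s)
Total length = 2 + 1 = 3

3


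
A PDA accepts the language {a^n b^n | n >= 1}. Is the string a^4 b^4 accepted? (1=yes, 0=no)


Language requires equal numbers of a's and b's
PDA pushes for each 'a', pops for each 'b'
Number of a's = 4
Number of b's = 4
4 == 4 -> Accept

1


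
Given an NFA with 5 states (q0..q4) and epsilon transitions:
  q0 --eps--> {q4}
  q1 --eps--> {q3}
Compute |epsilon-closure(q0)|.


Starting from q0
Initialize closure = {q0}
Follow epsilon from q0 -> add q4
Final closure: {q0, q4}
Size = 2

2


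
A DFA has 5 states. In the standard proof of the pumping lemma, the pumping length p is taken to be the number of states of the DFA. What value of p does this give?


Pumping lemma for regular languages (standard proof):
Take p = |Q|, the number of DFA states.
Any string of length >= |Q| passes through |Q|+1 states while reading its first |Q| symbols,
so by pigeonhole some state repeats, giving the loop that can be pumped.
Here |Q| = 5
Therefore the proof uses p = 5

5


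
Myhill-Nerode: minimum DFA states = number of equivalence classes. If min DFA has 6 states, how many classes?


Myhill-Nerode theorem:
Number of equivalence classes = number of states in minimal DFA
Minimal DFA states = 6
Therefore equivalence classes = 6

6


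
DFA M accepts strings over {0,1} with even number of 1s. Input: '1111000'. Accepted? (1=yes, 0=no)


DFA has 2 states: q_even (start, accept=yes) and q_odd
Processing string '1111000' character by character:
  Position 0: read '1', 1-count=1 -> q_odd
  Position 1: read '1', 1-count=2 -> q_even
  Position 2: read '1', 1-count=3 -> q_odd
  Position 3: read '1', 1-count=4 -> q_even
  Position 4: read '0', 1-count=4 -> q_even (no change)
  Position 5: read '0', 1-count=4 -> q_even (no change)
  Position 6: read '0', 1-count=4 -> q_even (no change)
Final state: q_even, total 1s = 4 (even); the DFA requires an even count -> accept

1


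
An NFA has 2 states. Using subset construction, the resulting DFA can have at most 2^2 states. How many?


NFA has 2 states
Subset construction: each DFA state = subset of NFA states
Maximum subsets = 2^2
2^2 = 4

4


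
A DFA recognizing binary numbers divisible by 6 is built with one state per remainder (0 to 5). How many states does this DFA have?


Divisibility by 6 is tracked via the remainder mod 6: 0, 1, ..., 5
The construction assigns one state to each remainder
Number of remainders = 6

6


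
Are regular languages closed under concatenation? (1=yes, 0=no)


Regular languages are closed under all standard operations:
- Union: Yes (product construction)
- Intersection: Yes (product construction)
- Complement: Yes (swap accept/reject)
- Concatenation: Yes (NFA construction)
Operation: concatenation -> Closed

1


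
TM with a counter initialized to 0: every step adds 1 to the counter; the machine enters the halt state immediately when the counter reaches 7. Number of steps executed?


Counter starts at 0. Counting sequence:
  Step 1: counter = 1
  Step 2: counter = 2
  Step 3: counter = 3
  Step 4: counter = 4
  Step 5: counter = 5
  Step 6: counter = 6
  Step 7: counter = 7
Counter reached 7 -> halt
Total steps = 7

7


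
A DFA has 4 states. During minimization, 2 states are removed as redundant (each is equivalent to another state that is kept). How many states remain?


Original DFA: 4 states
Redundant states removed: 2
Minimized states = original - removed
= 4 - 2
= 2

2


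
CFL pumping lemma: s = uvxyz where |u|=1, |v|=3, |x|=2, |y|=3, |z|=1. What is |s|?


|s| = |u| + |v| + |x| + |y| + |z|
= 1 + 3 + 2 + 3 + 1
= 4 + 2 + 4
= 6 + 4
= 10

10


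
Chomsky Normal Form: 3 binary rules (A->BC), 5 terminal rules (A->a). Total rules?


CNF allows two rule forms:
  A -> BC (binary): 3 rules
  A -> a (terminal): 5 rules
Total = 3 + 5 = 8

8


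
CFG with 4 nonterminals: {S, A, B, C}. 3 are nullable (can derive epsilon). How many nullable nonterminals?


Nonterminals: {S, A, B, C}
A nonterminal is nullable if it can derive epsilon
Counting nullable nonterminals: 3
Total nullable = 3

3


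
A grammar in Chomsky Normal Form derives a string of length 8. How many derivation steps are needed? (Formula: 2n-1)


Chomsky Normal Form derivation:
String length n = 8
Each step either:
  - Splits a nonterminal into two (n-1 such steps)
  - Converts a nonterminal to terminal (n such steps)
Total = (n-1) + n = 2n - 1
= 2(8) - 1
= 16 - 1
= 15

15


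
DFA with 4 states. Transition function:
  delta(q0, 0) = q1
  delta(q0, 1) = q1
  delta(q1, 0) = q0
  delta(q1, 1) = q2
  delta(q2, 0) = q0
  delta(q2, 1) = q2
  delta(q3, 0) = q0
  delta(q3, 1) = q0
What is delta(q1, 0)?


Looking up transition function:
delta(q1, 0) in the table
Row: q1, Column: 0
Result: q0

q0


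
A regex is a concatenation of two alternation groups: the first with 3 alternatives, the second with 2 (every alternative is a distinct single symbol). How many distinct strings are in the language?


First group: 3 alternatives
Second group: 2 alternatives
Concatenation: each choice from group 1 pairs with each from group 2
Total = 3 x 2 = 6

6


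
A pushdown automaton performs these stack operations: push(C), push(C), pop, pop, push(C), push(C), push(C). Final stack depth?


Tracing stack operations:
  push(C) -> stack = [C], depth=1
  push(C) -> stack = [C,C], depth=2
  pop -> removed C, stack = [C], depth=1
  pop -> removed C, stack = [], depth=0
  push(C) -> stack = [C], depth=1
  push(C) -> stack = [C,C], depth=2
  push(C) -> stack = [C,C,C], depth=3
Final depth = 3

3


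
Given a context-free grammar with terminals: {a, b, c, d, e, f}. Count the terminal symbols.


Terminal symbols: a, b, c, d, e, f
Counting each: a (#1), b (#2), c (#3), d (#4), e (#5), f (#6)
Total = 6

6


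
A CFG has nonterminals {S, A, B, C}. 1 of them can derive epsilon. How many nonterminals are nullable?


Nonterminals: {S, A, B, C}
A nonterminal is nullable if it can derive epsilon
Counting nullable nonterminals: 1
Total nullable = 1

1


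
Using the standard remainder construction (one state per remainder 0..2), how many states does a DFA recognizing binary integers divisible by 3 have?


Divisibility by 3 is tracked via the remainder mod 3: 0, 1, ..., 2
The construction assigns one state to each remainder
Number of remainders = 3

3


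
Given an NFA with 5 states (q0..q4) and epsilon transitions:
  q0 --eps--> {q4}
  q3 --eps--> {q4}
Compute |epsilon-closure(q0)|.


Starting from q0
Initialize closure = {q0}
Follow epsilon from q0 -> add q4
Final closure: {q0, q4}
Size = 2

2


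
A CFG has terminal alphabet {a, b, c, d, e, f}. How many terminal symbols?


Terminal symbols: a, b, c, d, e, f
Counting each: a (#1), b (#2), c (#3), d (#4), e (#5), f (#6)
Total = 6

6


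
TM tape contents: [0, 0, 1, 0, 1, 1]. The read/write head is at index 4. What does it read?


Tape: [0, 0, 1, 0, 1, 1]
Positions: 0 1 2 3 4 5
Values:    0 0 1 0 1 1
Head at position 4
tape[4] = 1

1


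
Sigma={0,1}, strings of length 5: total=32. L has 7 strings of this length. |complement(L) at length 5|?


Alphabet: {0,1}
String length: 5
Total strings of length 5 = 2^5 = 32
Strings in L = 7
Complement = total - |L|
= 32 - 7
= 25

25


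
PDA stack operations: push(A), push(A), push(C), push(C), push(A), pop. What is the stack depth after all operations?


Tracing stack operations:
  push(A) -> stack = [A], depth=1
  push(A) -> stack = [A,A], depth=2
  push(C) -> stack = [A,A,C], depth=3
  push(C) -> stack = [A,A,C,C], depth=4
  push(A) -> stack = [A,A,C,C,A], depth=5
  pop -> removed A, stack = [A,A,C,C], depth=4
Final depth = 4

4


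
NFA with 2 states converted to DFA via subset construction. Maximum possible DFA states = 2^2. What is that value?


NFA has 2 states
Subset construction: each DFA state = subset of NFA states
Maximum subsets = 2^2
2^2 = 4

4


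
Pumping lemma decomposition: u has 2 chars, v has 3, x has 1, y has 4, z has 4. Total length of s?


|s| = |u| + |v| + |x| + |y| + |z|
= 2 + 3 + 1 + 4 + 4
= 5 + 1 + 8
= 6 + 8
= 14

14


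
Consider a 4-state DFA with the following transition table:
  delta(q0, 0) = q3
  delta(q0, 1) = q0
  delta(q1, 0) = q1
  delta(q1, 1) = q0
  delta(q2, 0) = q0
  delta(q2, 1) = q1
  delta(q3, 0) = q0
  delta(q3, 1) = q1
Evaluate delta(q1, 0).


Looking up transition function:
delta(q1, 0) in the table
Row: q1, Column: 0
Result: q1

q1


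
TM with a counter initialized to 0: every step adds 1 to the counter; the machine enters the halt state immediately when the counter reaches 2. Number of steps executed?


Counter starts at 0. Counting sequence:
  Step 1: counter = 1
  Step 2: counter = 2
Counter reached 2 -> halt
Total steps = 2

2


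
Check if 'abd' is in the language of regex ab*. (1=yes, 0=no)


Pattern: ab*
String: 'abd'
Pattern requires: exactly one 'a' followed by zero or more 'b's
First char is 'a' -> OK
Rest 'bd': all b's? No
Result: 0

0


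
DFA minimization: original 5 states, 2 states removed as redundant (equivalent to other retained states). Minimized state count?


Original DFA: 5 states
Redundant states removed: 2
Minimized states = original - removed
= 5 - 2
= 3

3


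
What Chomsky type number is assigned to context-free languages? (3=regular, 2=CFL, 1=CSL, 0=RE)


Chomsky hierarchy levels:
  Type 3: Regular (DFA/NFA/regex)
  Type 2: Context-free (PDA)
  Type 1: Context-sensitive
  Type 0: Recursively enumerable (TM)
'context-free' corresponds to Type 2

2


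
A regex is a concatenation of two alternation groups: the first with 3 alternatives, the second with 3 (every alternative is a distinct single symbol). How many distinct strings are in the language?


First group: 3 alternatives
Second group: 3 alternatives
Concatenation: each choice from group 1 pairs with each from group 2
Total = 3 x 3 = 9

9


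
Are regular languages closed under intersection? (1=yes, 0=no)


Regular languages are closed under:
- Union (DFA product construction)
- Intersection (DFA product construction)
- Complement (swap accept/reject states)
- Concatenation (NFA construction)
- Kleene star (NFA construction)
intersection is in this list
Therefore: closed

1


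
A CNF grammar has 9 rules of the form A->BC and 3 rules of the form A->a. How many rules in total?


CNF allows two rule forms:
  A -> BC (binary): 9 rules
  A -> a (terminal): 3 rules
Total = 9 + 3 = 12

12


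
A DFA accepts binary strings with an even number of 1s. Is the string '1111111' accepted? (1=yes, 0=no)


DFA has 2 states: q_even (start, accept=yes) and q_odd
Processing string '1111111' character by character:
  Position 0: read '1', 1-count=1 -> q_odd
  Position 1: read '1', 1-count=2 -> q_even
  Position 2: read '1', 1-count=3 -> q_odd
  Position 3: read '1', 1-count=4 -> q_even
  Position 4: read '1', 1-count=5 -> q_odd
  Position 5: read '1', 1-count=6 -> q_even
  Position 6: read '1', 1-count=7 -> q_odd
Final state: q_odd, total 1s = 7 (odd); the DFA requires an even count -> reject

0


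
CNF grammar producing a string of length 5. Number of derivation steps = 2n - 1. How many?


Chomsky Normal Form derivation:
String length n = 5
Each step either:
  - Splits a nonterminal into two (n-1 such steps)
  - Converts a nonterminal to terminal (n such steps)
Total = (n-1) + n = 2n - 1
= 2(5) - 1
= 10 - 1
= 9

9


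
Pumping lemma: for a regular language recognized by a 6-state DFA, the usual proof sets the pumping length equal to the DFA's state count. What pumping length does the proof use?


Pumping lemma for regular languages (standard proof):
Take p = |Q|, the number of DFA states.
Any string of length >= |Q| passes through |Q|+1 states while reading its first |Q| symbols,
so by pigeonhole some state repeats, giving the loop that can be pumped.
Here |Q| = 6
Therefore the proof uses p = 6

6


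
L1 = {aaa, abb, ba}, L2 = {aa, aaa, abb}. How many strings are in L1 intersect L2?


L1 = {aaa, abb, ba}
L2 = {aa, aaa, abb}
Checking each string in L1 against L2:
  'aaa': in L2? Yes
  'abb': in L2? Yes
  'ba': in L2? No
Intersection = {aaa, abb}
|L1 ∩ L2| = 2

2


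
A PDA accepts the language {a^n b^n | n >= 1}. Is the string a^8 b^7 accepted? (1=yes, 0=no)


Language requires equal numbers of a's and b's
PDA pushes for each 'a', pops for each 'b'
Number of a's = 8
Number of b's = 7
8 != 7 -> Reject

0


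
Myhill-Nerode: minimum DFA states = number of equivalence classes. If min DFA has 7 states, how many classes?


Myhill-Nerode theorem:
Number of equivalence classes = number of states in minimal DFA
Minimal DFA states = 7
Therefore equivalence classes = 7

7


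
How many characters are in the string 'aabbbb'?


String: 'aabbbb'
Counting characters:
  'a' appears 2 time(s)
  'b' appears 4 time(s)
Total length = 2 + 4 = 6

6


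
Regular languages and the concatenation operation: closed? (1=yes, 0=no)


Regular languages are closed under all standard operations:
- Union: Yes (product construction)
- Intersection: Yes (product construction)
- Complement: Yes (swap accept/reject)
- Concatenation: Yes (NFA construction)
Operation: concatenation -> Closed

1


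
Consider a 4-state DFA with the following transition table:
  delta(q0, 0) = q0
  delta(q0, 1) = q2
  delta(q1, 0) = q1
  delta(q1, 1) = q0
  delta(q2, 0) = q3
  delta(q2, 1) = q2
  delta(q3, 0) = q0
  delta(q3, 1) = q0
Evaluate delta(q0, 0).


Looking up transition function:
delta(q0, 0) in the table
Row: q0, Column: 0
Result: q0

q0


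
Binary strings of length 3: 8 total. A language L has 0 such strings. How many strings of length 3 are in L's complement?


Alphabet: {0,1}
String length: 3
Total strings of length 3 = 2^3 = 8
Strings in L = 0
Complement = total - |L|
= 8 - 0
= 8

8


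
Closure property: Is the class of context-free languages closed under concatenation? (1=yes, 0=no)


CFL closure properties:
  Closed under: union, concatenation, Kleene star
  NOT closed under: intersection, complement
Operation 'concatenation' is in closed list -> Yes (closed)

1


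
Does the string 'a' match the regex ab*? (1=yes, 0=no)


Pattern: ab*
String: 'a'
Pattern requires: exactly one 'a' followed by zero or more 'b's
First char is 'a' -> OK
Rest '': all b's? Yes
Result: 1

1


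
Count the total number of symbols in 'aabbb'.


String: 'aabbb'
Counting characters:
  'a' appears 2 time(s)
  'b' appears 3 time(s)
Total length = 2 + 3 = 5

5


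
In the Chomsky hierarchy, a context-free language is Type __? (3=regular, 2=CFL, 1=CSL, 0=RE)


Chomsky hierarchy levels:
  Type 3: Regular (DFA/NFA/regex)
  Type 2: Context-free (PDA)
  Type 1: Context-sensitive
  Type 0: Recursively enumerable (TM)
'context-free' corresponds to Type 2

2


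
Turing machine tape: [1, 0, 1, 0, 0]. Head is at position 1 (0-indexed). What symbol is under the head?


Tape: [1, 0, 1, 0, 0]
Positions: 0 1 2 3 4
Values:    1 0 1 0 0
Head at position 1
tape[1] = 0

0


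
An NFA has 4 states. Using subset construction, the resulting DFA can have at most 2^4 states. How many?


NFA has 4 states
Subset construction: each DFA state = subset of NFA states
Maximum subsets = 2^4
2^4 = 16

16


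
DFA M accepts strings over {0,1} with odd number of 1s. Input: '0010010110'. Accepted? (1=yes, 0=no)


DFA has 2 states: q_even (start, accept=no) and q_odd
Processing string '0010010110' character by character:
  Position 0: read '0', 1-count=0 -> q_even (no change)
  Position 1: read '0', 1-count=0 -> q_even (no change)
  Position 2: read '1', 1-count=1 -> q_odd
  Position 3: read '0', 1-count=1 -> q_odd (no change)
  Position 4: read '0', 1-count=1 -> q_odd (no change)
  Position 5: read '1', 1-count=2 -> q_even
  Position 6: read '0', 1-count=2 -> q_even (no change)
  Position 7: read '1', 1-count=3 -> q_odd
  Position 8: read '1', 1-count=4 -> q_even
  Position 9: read '0', 1-count=4 -> q_even (no change)
Final state: q_even, total 1s = 4 (even); the DFA requires an odd count -> reject

0


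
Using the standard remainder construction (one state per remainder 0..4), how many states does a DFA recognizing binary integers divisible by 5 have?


Divisibility by 5 is tracked via the remainder mod 5: 0, 1, ..., 4
The construction assigns one state to each remainder
Number of remainders = 5

5


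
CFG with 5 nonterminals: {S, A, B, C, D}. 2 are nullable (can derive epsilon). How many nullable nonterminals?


Nonterminals: {S, A, B, C, D}
A nonterminal is nullable if it can derive epsilon
Counting nullable nonterminals: 2
Total nullable = 2

2


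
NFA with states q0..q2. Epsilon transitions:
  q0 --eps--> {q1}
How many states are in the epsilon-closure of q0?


Starting from q0
Initialize closure = {q0}
Follow epsilon from q0 -> add q1
Final closure: {q0, q1}
Size = 2

2


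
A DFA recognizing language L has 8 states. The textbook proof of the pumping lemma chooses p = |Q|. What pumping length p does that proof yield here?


Pumping lemma for regular languages (standard proof):
Take p = |Q|, the number of DFA states.
Any string of length >= |Q| passes through |Q|+1 states while reading its first |Q| symbols,
so by pigeonhole some state repeats, giving the loop that can be pumped.
Here |Q| = 8
Therefore the proof uses p = 8

8


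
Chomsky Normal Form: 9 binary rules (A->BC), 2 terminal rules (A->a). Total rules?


CNF allows two rule forms:
  A -> BC (binary): 9 rules
  A -> a (terminal): 2 rules
Total = 9 + 2 = 11

11


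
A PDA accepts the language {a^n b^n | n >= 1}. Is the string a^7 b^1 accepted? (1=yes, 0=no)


Language requires equal numbers of a's and b's
PDA pushes for each 'a', pops for each 'b'
Number of a's = 7
Number of b's = 1
7 != 1 -> Reject

0


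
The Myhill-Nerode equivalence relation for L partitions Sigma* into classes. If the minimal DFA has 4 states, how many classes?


Myhill-Nerode theorem:
Number of equivalence classes = number of states in minimal DFA
Minimal DFA states = 4
Therefore equivalence classes = 4

4


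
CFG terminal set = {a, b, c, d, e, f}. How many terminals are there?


Terminal symbols: a, b, c, d, e, f
Counting each: a (#1), b (#2), c (#3), d (#4), e (#5), f (#6)
Total = 6

6


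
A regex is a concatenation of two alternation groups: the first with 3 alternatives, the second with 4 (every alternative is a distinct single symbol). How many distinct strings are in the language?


First group: 3 alternatives
Second group: 4 alternatives
Concatenation: each choice from group 1 pairs with each from group 2
Total = 3 x 4 = 12

12


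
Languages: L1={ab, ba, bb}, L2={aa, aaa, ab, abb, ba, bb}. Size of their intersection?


L1 = {ab, ba, bb}
L2 = {aa, aaa, ab, abb, ba, bb}
Checking each string in L1 against L2:
  'ab': in L2? Yes
  'ba': in L2? Yes
  'bb': in L2? Yes
Intersection = {ab, ba, bb}
|L1 ∩ L2| = 3

3


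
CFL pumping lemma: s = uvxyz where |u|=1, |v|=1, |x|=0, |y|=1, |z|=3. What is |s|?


|s| = |u| + |v| + |x| + |y| + |z|
= 1 + 1 + 0 + 1 + 3
= 2 + 0 + 4
= 2 + 4
= 6

6


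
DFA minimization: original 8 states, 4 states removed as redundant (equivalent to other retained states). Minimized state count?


Original DFA: 8 states
Redundant states removed: 4
Minimized states = original - removed
= 8 - 4
= 4

4


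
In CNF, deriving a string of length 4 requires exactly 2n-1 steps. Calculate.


Chomsky Normal Form derivation:
String length n = 4
Each step either:
  - Splits a nonterminal into two (n-1 such steps)
  - Converts a nonterminal to terminal (n such steps)
Total = (n-1) + n = 2n - 1
= 2(4) - 1
= 8 - 1
= 7

7


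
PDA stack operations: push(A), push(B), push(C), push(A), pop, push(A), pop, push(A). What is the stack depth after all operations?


Tracing stack operations:
  push(A) -> stack = [A], depth=1
  push(B) -> stack = [A,B], depth=2
  push(C) -> stack = [A,B,C], depth=3
  push(A) -> stack = [A,B,C,A], depth=4
  pop -> removed A, stack = [A,B,C], depth=3
  push(A) -> stack = [A,B,C,A], depth=4
  pop -> removed A, stack = [A,B,C], depth=3
  push(A) -> stack = [A,B,C,A], depth=4
Final depth = 4

4


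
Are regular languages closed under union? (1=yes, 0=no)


Regular languages are closed under:
- Union (DFA product construction)
- Intersection (DFA product construction)
- Complement (swap accept/reject states)
- Concatenation (NFA construction)
- Kleene star (NFA construction)
union is in this list
Therefore: closed

1


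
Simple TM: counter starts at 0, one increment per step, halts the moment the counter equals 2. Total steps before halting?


Counter starts at 0. Counting sequence:
  Step 1: counter = 1
  Step 2: counter = 2
Counter reached 2 -> halt
Total steps = 2

2


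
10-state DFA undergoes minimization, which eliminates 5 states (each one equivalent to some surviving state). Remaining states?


Original DFA: 10 states
Redundant states removed: 5
Minimized states = original - removed
= 10 - 5
= 5

5


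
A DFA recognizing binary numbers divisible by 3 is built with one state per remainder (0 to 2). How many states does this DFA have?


Divisibility by 3 is tracked via the remainder mod 3: 0, 1, ..., 2
The construction assigns one state to each remainder
Number of remainders = 3

3


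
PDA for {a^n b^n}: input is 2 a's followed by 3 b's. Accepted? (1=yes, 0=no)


Language requires equal numbers of a's and b's
PDA pushes for each 'a', pops for each 'b'
Number of a's = 2
Number of b's = 3
2 != 3 -> Reject

0


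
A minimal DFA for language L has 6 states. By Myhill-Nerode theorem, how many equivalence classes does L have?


Myhill-Nerode theorem:
Number of equivalence classes = number of states in minimal DFA
Minimal DFA states = 6
Therefore equivalence classes = 6

6


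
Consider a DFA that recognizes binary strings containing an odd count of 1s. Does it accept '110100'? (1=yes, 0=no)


DFA has 2 states: q_even (start, accept=no) and q_odd
Processing string '110100' character by character:
  Position 0: read '1', 1-count=1 -> q_odd
  Position 1: read '1', 1-count=2 -> q_even
  Position 2: read '0', 1-count=2 -> q_even (no change)
  Position 3: read '1', 1-count=3 -> q_odd
  Position 4: read '0', 1-count=3 -> q_odd (no change)
  Position 5: read '0', 1-count=3 -> q_odd (no change)
Final state: q_odd, total 1s = 3 (odd); the DFA requires an odd count -> accept

1


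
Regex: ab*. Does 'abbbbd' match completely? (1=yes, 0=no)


Pattern: ab*
String: 'abbbbd'
Pattern requires: exactly one 'a' followed by zero or more 'b's
First char is 'a' -> OK
Rest 'bbbbd': all b's? No
Result: 0

0


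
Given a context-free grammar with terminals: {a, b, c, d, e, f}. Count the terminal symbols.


Terminal symbols: a, b, c, d, e, f
Counting each: a (#1), b (#2), c (#3), d (#4), e (#5), f (#6)
Total = 6

6


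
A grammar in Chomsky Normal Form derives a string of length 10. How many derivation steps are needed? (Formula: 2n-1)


Chomsky Normal Form derivation:
String length n = 10
Each step either:
  - Splits a nonterminal into two (n-1 such steps)
  - Converts a nonterminal to terminal (n such steps)
Total = (n-1) + n = 2n - 1
= 2(10) - 1
= 20 - 1
= 19

19


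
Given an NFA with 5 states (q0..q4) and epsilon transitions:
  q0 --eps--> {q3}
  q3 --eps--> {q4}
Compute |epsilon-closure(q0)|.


Starting from q0
Initialize closure = {q0}
Follow epsilon from q0 -> add q3
Follow epsilon from q3 -> add q4
Final closure: {q0, q3, q4}
Size = 3

3


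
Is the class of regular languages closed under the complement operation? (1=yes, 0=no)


Regular languages are closed under:
- Union (DFA product construction)
- Intersection (DFA product construction)
- Complement (swap accept/reject states)
- Concatenation (NFA construction)
- Kleene star (NFA construction)
complement is in this list
Therefore: closed

1


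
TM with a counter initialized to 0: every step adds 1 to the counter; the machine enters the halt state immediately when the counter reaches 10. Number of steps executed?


Counter starts at 0. Counting sequence:
  Step 1: counter = 1
  Step 2: counter = 2
  Step 3: counter = 3
  Step 4: counter = 4
  Step 5: counter = 5
  Step 6: counter = 6
  ...
  Step 10: counter = 10
Counter reached 10 -> halt
Total steps = 10

10


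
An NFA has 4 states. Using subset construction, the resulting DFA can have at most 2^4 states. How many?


NFA has 4 states
Subset construction: each DFA state = subset of NFA states
Maximum subsets = 2^4
2^4 = 16

16


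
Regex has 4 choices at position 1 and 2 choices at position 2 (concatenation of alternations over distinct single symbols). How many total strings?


First group: 4 alternatives
Second group: 2 alternatives
Concatenation: each choice from group 1 pairs with each from group 2
Total = 4 x 2 = 8

8
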